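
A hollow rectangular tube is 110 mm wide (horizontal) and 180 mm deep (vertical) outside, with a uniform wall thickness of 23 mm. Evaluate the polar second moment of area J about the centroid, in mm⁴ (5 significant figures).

J ≈ 5.7665 × 10⁷ mm⁴

Break the section into simple shapes (no overlaps), measuring from the bottom-left corner of the bounding box.
Outer rectangle: 110 × 180, A = 19 800 mm², y = 90 mm, Ī = 53 460 000 mm⁴.
Inner void (subtracted): 64 × 134, A = 8 576 mm², y = 90 mm, Ī = 12 832 555 mm⁴.
By symmetry the centroid is at mid-height, ȳ = 90 mm.
All pieces are centred on the centroidal x-axis, so I = ΣĪ (holes subtracted) = 40 627 445 mm⁴.
Repeating about the centroidal y-axis gives I_y = 17 037 725 mm⁴.
Polar second moment: J = I_x + I_y = 57 665 171 mm⁴.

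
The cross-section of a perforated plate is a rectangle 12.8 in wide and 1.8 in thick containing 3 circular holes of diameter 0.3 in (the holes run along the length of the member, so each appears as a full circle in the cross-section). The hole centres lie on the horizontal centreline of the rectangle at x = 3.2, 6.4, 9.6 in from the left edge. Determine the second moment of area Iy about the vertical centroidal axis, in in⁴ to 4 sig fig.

Decompose the section into non-overlapping parts with the origin at the bottom-left of its bounding rectangle.
Plate: 12.8 × 1.8, A = 23.04 in², x = 6.4 in, Ī = 314.573 in⁴.
Hole 1 (subtracted): ⌀0.3, A = 0.0706858 in², x = 3.2 in, Ī = 0.000397608 in⁴.
Hole 2 (subtracted): ⌀0.3, A = 0.0706858 in², x = 6.4 in, Ī = 0.000397608 in⁴.
Hole 3 (subtracted): ⌀0.3, A = 0.0706858 in², x = 9.6 in, Ī = 0.000397608 in⁴.
By symmetry the centroid is at mid-width, x̄ = 6.4 in.
Transfer each piece to the vertical centroidal axis using Ī + A·d² with d = x − 6.4:
  plate: d = 0 in → contributes +314.573 in⁴
  hole 1: d = -3.2 in → contributes −0.724221 in⁴
  hole 2: d = 0 in → contributes −0.000397608 in⁴
  hole 3: d = 3.2 in → contributes −0.724221 in⁴
Total I = 313.124 in⁴.

Iy ≈ 313.1 in⁴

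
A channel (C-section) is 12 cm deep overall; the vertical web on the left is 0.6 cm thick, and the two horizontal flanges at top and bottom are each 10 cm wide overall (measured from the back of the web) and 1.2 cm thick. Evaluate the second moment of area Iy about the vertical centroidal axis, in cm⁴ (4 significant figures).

Split into non-overlapping primitives; take the origin at the lower-left of the bounding box.
Web: 0.6 × 12, A = 7.2 cm², x = 0.3 cm, Ī = 0.216 cm⁴.
Top flange (beyond web): 9.4 × 1.2, A = 11.28 cm², x = 5.3 cm, Ī = 83.0584 cm⁴.
Bottom flange (beyond web): 9.4 × 1.2, A = 11.28 cm², x = 5.3 cm, Ī = 83.0584 cm⁴.
Centroid: x̄ = ΣA·x / ΣA = 4.09032 cm.
Transfer each piece to the vertical centroidal axis using Ī + A·d² with d = x − 4.09032:
  web: d = -3.79032 cm → contributes +103.655 cm⁴
  top flange (beyond web): d = 1.20968 cm → contributes +99.5646 cm⁴
  bottom flange (beyond web): d = 1.20968 cm → contributes +99.5646 cm⁴
Total I = 302.784 cm⁴.

Iy ≈ 302.8 cm⁴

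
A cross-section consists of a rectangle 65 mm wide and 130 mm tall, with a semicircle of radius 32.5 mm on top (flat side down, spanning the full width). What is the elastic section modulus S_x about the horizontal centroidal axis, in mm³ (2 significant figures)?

S_x ≈ 2.4 × 10⁵ mm³

Decompose the section into non-overlapping parts with the origin at the bottom-left of its bounding rectangle.
Rectangular body: 65 × 130, A = 8 450 mm², y = 65 mm, Ī = 11 900 417 mm⁴.
Semicircular cap: semicircle r = 32.5, A = 1 659 mm², y = 143.8 mm, Ī = 122 452 mm⁴.
Centroid: ȳ = ΣA·y / ΣA = 77.93 mm.
Transfer each piece to the horizontal centroidal axis using Ī + A·d² with d = y − 77.93:
  rectangular body: d = -12.93 mm → contributes +13 313 541 mm⁴
  semicircular cap: d = 65.86 mm → contributes +7 319 434 mm⁴
Total I = 20 632 975 mm⁴.
Extreme fibre distance c = 84.57 mm; S = I/c = 243 981 mm³.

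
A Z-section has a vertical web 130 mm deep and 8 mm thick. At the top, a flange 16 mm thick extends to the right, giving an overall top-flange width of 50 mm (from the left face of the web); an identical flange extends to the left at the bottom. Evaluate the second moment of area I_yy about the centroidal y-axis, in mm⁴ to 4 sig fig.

Decompose the section into non-overlapping parts with the origin at the bottom-left of its bounding rectangle.
Web: 8 × 130, A = 1 040 mm², x = 46 mm, Ī = 5546.67 mm⁴.
Top flange (beyond web): 42 × 16, A = 672 mm², x = 71 mm, Ī = 98 784 mm⁴.
Bottom flange (beyond web): 42 × 16, A = 672 mm², x = 21 mm, Ī = 98 784 mm⁴.
Centroid: x̄ = ΣA·x / ΣA = 46 mm.
Transfer each piece to the centroidal y-axis using Ī + A·d² with d = x − 46:
  web: d = 0 mm → contributes +5546.67 mm⁴
  top flange (beyond web): d = 25 mm → contributes +518 784 mm⁴
  bottom flange (beyond web): d = -25 mm → contributes +518 784 mm⁴
Total I = 1 043 115 mm⁴.

I_yy ≈ 1.043 × 10⁶ mm⁴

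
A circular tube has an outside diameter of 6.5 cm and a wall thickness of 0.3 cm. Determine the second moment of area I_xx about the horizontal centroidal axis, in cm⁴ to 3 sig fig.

Split into non-overlapping primitives; take the origin at the lower-left of the bounding box.
Outer circle: ⌀6.5, A = 33.183 cm², y = 3.25 cm, Ī = 87.624 cm⁴.
Bore (subtracted): ⌀5.9, A = 27.34 cm², y = 3.25 cm, Ī = 59.481 cm⁴.
By symmetry the centroid is at mid-height, ȳ = 3.25 cm.
All pieces are centred on the horizontal centroidal axis, so I = ΣĪ (holes subtracted) = 28.143 cm⁴.

I_xx ≈ 28.1 cm⁴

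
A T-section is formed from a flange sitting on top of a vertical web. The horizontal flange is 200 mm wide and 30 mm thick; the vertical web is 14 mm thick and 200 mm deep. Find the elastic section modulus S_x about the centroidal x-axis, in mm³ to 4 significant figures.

Treat the section as a set of non-overlapping primitives; coordinates are from the bounding-box lower-left.
Flange: 200 × 30, A = 6 000 mm², y = 215 mm, Ī = 450 000 mm⁴.
Web: 14 × 200, A = 2 800 mm², y = 100 mm, Ī = 9 333 333 mm⁴.
Centroid: ȳ = ΣA·y / ΣA = 178.409 mm.
Transfer each piece to the centroidal x-axis using Ī + A·d² with d = y − 178.409:
  flange: d = 36.5909 mm → contributes +8 483 368 mm⁴
  web: d = -78.4091 mm → contributes +26 547 693 mm⁴
Total I = 35 031 061 mm⁴.
Extreme fibre distance c = 178.409 mm; S = I/c = 196 352 mm³.

S_x ≈ 1.964 × 10⁵ mm³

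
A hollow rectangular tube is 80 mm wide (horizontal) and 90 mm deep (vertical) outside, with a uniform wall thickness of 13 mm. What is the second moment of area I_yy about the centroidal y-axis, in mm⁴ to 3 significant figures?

I_yy ≈ 3.00 × 10⁶ mm⁴

Treat the section as a set of non-overlapping primitives; coordinates are from the bounding-box lower-left.
Outer rectangle: 80 × 90, A = 7 200 mm², x = 40 mm, Ī = 3 840 000 mm⁴.
Inner void (subtracted): 54 × 64, A = 3 456 mm², x = 40 mm, Ī = 839 808 mm⁴.
By symmetry the centroid is at mid-width, x̄ = 40 mm.
All pieces are centred on the centroidal y-axis, so I = ΣĪ (holes subtracted) = 3 000 192 mm⁴.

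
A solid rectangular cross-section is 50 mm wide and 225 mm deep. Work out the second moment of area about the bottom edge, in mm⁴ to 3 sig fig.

The section: 50 × 225, A = 11 250 mm², y = 112.5 mm, Ī = 47 460 938 mm⁴.
Transfer it to a horizontal axis along the bottom face using Ī + A·d² with d = y − 0:
  the section: d = 112.5 mm → contributes +189 843 750 mm⁴
Total I = 189 843 750 mm⁴.

I_base ≈ 1.90 × 10⁸ mm⁴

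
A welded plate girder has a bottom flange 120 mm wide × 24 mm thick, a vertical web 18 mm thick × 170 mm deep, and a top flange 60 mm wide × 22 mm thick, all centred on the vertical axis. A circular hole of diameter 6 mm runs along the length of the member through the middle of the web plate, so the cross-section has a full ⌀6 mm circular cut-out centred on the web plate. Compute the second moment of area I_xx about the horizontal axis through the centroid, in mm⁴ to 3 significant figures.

I_xx ≈ 4.36 × 10⁷ mm⁴

Split into non-overlapping primitives; take the origin at the lower-left of the bounding box.
Bottom plate: 120 × 24, A = 2 880 mm², y = 12 mm, Ī = 138 240 mm⁴.
Web plate: 18 × 170, A = 3 060 mm², y = 109 mm, Ī = 7 369 500 mm⁴.
Top plate: 60 × 22, A = 1 320 mm², y = 205 mm, Ī = 53 240 mm⁴.
Hole (subtracted): ⌀6, A = 28.274 mm², y = 109 mm, Ī = 63.617 mm⁴.
Centroid: ȳ = ΣA·y / ΣA = 87.893 mm.
Transfer each piece to the horizontal axis through the centroid using Ī + A·d² with d = y − 87.893:
  bottom plate: d = -75.893 mm → contributes +16 726 315 mm⁴
  web plate: d = 21.107 mm → contributes +8 732 746 mm⁴
  top plate: d = 117.11 mm → contributes +18 155 784 mm⁴
  hole: d = 21.107 mm → contributes −12 660 mm⁴
Total I = 43 602 185 mm⁴.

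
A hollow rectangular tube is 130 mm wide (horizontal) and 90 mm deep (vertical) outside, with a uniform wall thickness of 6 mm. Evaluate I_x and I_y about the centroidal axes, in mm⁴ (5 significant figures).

I_x ≈ 3.2311 × 10⁶ mm⁴, I_y ≈ 5.7978 × 10⁶ mm⁴

Treat the section as a set of non-overlapping primitives; coordinates are from the bounding-box lower-left.
Outer rectangle: 130 × 90, A = 11 700 mm², y = 45 mm, Ī = 7 897 500 mm⁴.
Inner void (subtracted): 118 × 78, A = 9 204 mm², y = 45 mm, Ī = 4 666 428 mm⁴.
By symmetry the centroid is at mid-height, ȳ = 45 mm.
All pieces are centred on the centroidal x-axis, so I = ΣĪ (holes subtracted) = 3 231 072 mm⁴.
Repeating about the centroidal y-axis gives I_y = 5 797 792 mm⁴.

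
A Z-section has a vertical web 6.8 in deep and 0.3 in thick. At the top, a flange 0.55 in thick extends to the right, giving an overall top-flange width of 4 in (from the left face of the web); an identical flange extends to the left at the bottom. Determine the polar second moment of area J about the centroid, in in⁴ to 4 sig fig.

Treat the section as a set of non-overlapping primitives; coordinates are from the bounding-box lower-left.
Web: 0.3 × 6.8, A = 2.04 in², y = 3.4 in, Ī = 7.8608 in⁴.
Top flange (beyond web): 3.7 × 0.55, A = 2.035 in², y = 6.525 in, Ī = 0.051299 in⁴.
Bottom flange (beyond web): 3.7 × 0.55, A = 2.035 in², y = 0.275 in, Ī = 0.051299 in⁴.
Centroid: ȳ = ΣA·y / ΣA = 3.4 in.
Transfer each piece to the centroidal x-axis using Ī + A·d² with d = y − 3.4:
  web: d = 0 in → contributes +7.8608 in⁴
  top flange (beyond web): d = 3.125 in → contributes +19.9243 in⁴
  bottom flange (beyond web): d = -3.125 in → contributes +19.9243 in⁴
Total I = 47.7095 in⁴.
For the y-axis: x̄ = 3.85 in.
Repeating about the centroidal y-axis gives I_y = 20.9385 in⁴.
Polar second moment: J = I_x + I_y = 68.648 in⁴.

J ≈ 68.65 in⁴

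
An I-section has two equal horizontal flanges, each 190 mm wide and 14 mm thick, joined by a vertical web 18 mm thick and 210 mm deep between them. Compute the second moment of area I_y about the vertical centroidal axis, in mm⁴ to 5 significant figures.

I_y ≈ 1.6106 × 10⁷ mm⁴

Decompose the section into non-overlapping parts with the origin at the bottom-left of its bounding rectangle.
Bottom flange: 190 × 14, A = 2 660 mm², x = 95 mm, Ī = 8 002 167 mm⁴.
Web: 18 × 210, A = 3 780 mm², x = 95 mm, Ī = 102 060 mm⁴.
Top flange: 190 × 14, A = 2 660 mm², x = 95 mm, Ī = 8 002 167 mm⁴.
By symmetry the centroid is at mid-width, x̄ = 95 mm.
All pieces are centred on the vertical centroidal axis, so I = ΣĪ = 16 106 393 mm⁴.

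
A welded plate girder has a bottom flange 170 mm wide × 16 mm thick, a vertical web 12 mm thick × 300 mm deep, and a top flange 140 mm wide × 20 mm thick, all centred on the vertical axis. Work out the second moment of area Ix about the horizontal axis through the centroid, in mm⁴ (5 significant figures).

Ix ≈ 1.6670 × 10⁸ mm⁴

Decompose the section into non-overlapping parts with the origin at the bottom-left of its bounding rectangle.
Bottom plate: 170 × 16, A = 2 720 mm², y = 8 mm, Ī = 58026.67 mm⁴.
Web plate: 12 × 300, A = 3 600 mm², y = 166 mm, Ī = 27 000 000 mm⁴.
Top plate: 140 × 20, A = 2 800 mm², y = 326 mm, Ī = 93333.33 mm⁴.
Centroid: ȳ = ΣA·y / ΣA = 168 mm.
Transfer each piece to the horizontal axis through the centroid using Ī + A·d² with d = y − 168:
  bottom plate: d = -160 mm → contributes +69 690 027 mm⁴
  web plate: d = -2 mm → contributes +27 014 400 mm⁴
  top plate: d = 158 mm → contributes +69 992 533 mm⁴
Total I = 166 696 960 mm⁴.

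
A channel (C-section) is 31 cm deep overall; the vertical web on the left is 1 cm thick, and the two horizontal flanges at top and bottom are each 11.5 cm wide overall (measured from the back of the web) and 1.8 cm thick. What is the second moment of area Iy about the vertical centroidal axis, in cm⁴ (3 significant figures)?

Decompose the section into non-overlapping parts with the origin at the bottom-left of its bounding rectangle.
Web: 1 × 31, A = 31 cm², x = 0.5 cm, Ī = 2.5833 cm⁴.
Top flange (beyond web): 10.5 × 1.8, A = 18.9 cm², x = 6.25 cm, Ī = 173.64 cm⁴.
Bottom flange (beyond web): 10.5 × 1.8, A = 18.9 cm², x = 6.25 cm, Ī = 173.64 cm⁴.
Centroid: x̄ = ΣA·x / ΣA = 3.6592 cm.
Transfer each piece to the vertical centroidal axis using Ī + A·d² with d = x − 3.6592:
  web: d = -3.1592 cm → contributes +311.97 cm⁴
  top flange (beyond web): d = 2.5908 cm → contributes +300.51 cm⁴
  bottom flange (beyond web): d = 2.5908 cm → contributes +300.51 cm⁴
Total I = 912.99 cm⁴.

Iy ≈ 913 cm⁴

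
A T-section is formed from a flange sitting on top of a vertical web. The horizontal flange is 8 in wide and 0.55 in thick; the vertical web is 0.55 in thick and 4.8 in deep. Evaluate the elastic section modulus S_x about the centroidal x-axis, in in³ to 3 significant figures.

S_x ≈ 4.17 in³

Treat the section as a set of non-overlapping primitives; coordinates are from the bounding-box lower-left.
Flange: 8 × 0.55, A = 4.4 in², y = 5.075 in, Ī = 0.11092 in⁴.
Web: 0.55 × 4.8, A = 2.64 in², y = 2.4 in, Ī = 5.0688 in⁴.
Centroid: ȳ = ΣA·y / ΣA = 4.0719 in.
Transfer each piece to the centroidal x-axis using Ī + A·d² with d = y − 4.0719:
  flange: d = 1.0031 in → contributes +4.5385 in⁴
  web: d = -1.6719 in → contributes +12.448 in⁴
Total I = 16.986 in⁴.
Extreme fibre distance c = 4.0719 in; S = I/c = 4.1717 in³.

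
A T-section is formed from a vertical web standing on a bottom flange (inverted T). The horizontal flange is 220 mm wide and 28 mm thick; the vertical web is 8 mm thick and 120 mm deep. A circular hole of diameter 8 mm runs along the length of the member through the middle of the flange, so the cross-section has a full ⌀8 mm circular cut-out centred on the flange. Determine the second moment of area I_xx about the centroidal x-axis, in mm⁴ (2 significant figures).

I_xx ≈ 6.1 × 10⁶ mm⁴

Decompose the section into non-overlapping parts with the origin at the bottom-left of its bounding rectangle.
Flange: 220 × 28, A = 6 160 mm², y = 14 mm, Ī = 402 453 mm⁴.
Web: 8 × 120, A = 960 mm², y = 88 mm, Ī = 1 152 000 mm⁴.
Hole (subtracted): ⌀8, A = 50.27 mm², y = 14 mm, Ī = 201.1 mm⁴.
Centroid: ȳ = ΣA·y / ΣA = 24.05 mm.
Transfer each piece to the centroidal x-axis using Ī + A·d² with d = y − 24.05:
  flange: d = -10.05 mm → contributes +1 024 439 mm⁴
  web: d = 63.95 mm → contributes +5 078 207 mm⁴
  hole: d = -10.05 mm → contributes −5 276 mm⁴
Total I = 6 097 369 mm⁴.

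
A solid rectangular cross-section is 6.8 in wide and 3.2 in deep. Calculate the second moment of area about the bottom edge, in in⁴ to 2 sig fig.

The section: 6.8 × 3.2, A = 21.76 in², y = 1.6 in, Ī = 18.57 in⁴.
Transfer it to the base of the section using Ī + A·d² with d = y − 0:
  the section: d = 1.6 in → contributes +74.27 in⁴
Total I = 74.27 in⁴.

I_base ≈ 74 in⁴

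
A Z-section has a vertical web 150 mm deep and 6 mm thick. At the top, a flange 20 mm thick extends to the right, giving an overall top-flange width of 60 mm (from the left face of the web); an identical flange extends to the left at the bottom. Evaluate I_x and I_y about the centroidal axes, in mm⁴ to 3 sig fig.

Split into non-overlapping primitives; take the origin at the lower-left of the bounding box.
Web: 6 × 150, A = 900 mm², y = 75 mm, Ī = 1 687 500 mm⁴.
Top flange (beyond web): 54 × 20, A = 1 080 mm², y = 140 mm, Ī = 36 000 mm⁴.
Bottom flange (beyond web): 54 × 20, A = 1 080 mm², y = 10 mm, Ī = 36 000 mm⁴.
Centroid: ȳ = ΣA·y / ΣA = 75 mm.
Transfer each piece to the centroidal x-axis using Ī + A·d² with d = y − 75:
  web: d = 0 mm → contributes +1 687 500 mm⁴
  top flange (beyond web): d = 65 mm → contributes +4 599 000 mm⁴
  bottom flange (beyond web): d = -65 mm → contributes +4 599 000 mm⁴
Total I = 10 885 500 mm⁴.
For the y-axis: x̄ = 57 mm.
Repeating about the centroidal y-axis gives I_y = 2 471 580 mm⁴.

I_x ≈ 1.09 × 10⁷ mm⁴, I_y ≈ 2.47 × 10⁶ mm⁴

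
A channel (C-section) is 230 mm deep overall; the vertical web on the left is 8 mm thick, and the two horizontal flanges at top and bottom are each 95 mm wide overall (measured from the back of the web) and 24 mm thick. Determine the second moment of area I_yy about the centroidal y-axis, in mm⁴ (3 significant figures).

I_yy ≈ 5.53 × 10⁶ mm⁴

Treat the section as a set of non-overlapping primitives; coordinates are from the bounding-box lower-left.
Web: 8 × 230, A = 1 840 mm², x = 4 mm, Ī = 9813.3 mm⁴.
Top flange (beyond web): 87 × 24, A = 2 088 mm², x = 51.5 mm, Ī = 1 317 006 mm⁴.
Bottom flange (beyond web): 87 × 24, A = 2 088 mm², x = 51.5 mm, Ī = 1 317 006 mm⁴.
Centroid: x̄ = ΣA·x / ΣA = 36.972 mm.
Transfer each piece to the centroidal y-axis using Ī + A·d² with d = x − 36.972:
  web: d = -32.972 mm → contributes +2 010 183 mm⁴
  top flange (beyond web): d = 14.528 mm → contributes +1 757 701 mm⁴
  bottom flange (beyond web): d = 14.528 mm → contributes +1 757 701 mm⁴
Total I = 5 525 585 mm⁴.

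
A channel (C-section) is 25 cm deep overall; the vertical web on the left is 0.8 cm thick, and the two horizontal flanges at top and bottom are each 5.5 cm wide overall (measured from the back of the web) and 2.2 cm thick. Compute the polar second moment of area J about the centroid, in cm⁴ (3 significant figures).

J ≈ 3850 cm⁴

Break the section into simple shapes (no overlaps), measuring from the bottom-left corner of the bounding box.
Web: 0.8 × 25, A = 20 cm², y = 12.5 cm, Ī = 1041.7 cm⁴.
Top flange (beyond web): 4.7 × 2.2, A = 10.34 cm², y = 23.9 cm, Ī = 4.1705 cm⁴.
Bottom flange (beyond web): 4.7 × 2.2, A = 10.34 cm², y = 1.1 cm, Ī = 4.1705 cm⁴.
By symmetry the centroid is at mid-height, ȳ = 12.5 cm.
Transfer each piece to the centroidal x-axis using Ī + A·d² with d = y − 12.5:
  web: d = 0 cm → contributes +1041.7 cm⁴
  top flange (beyond web): d = 11.4 cm → contributes +1 348 cm⁴
  bottom flange (beyond web): d = -11.4 cm → contributes +1 348 cm⁴
Total I = 3737.6 cm⁴.
For the y-axis: x̄ = 1.798 cm.
Repeating about the centroidal y-axis gives I_y = 116.02 cm⁴.
Polar second moment: J = I_x + I_y = 3853.6 cm⁴.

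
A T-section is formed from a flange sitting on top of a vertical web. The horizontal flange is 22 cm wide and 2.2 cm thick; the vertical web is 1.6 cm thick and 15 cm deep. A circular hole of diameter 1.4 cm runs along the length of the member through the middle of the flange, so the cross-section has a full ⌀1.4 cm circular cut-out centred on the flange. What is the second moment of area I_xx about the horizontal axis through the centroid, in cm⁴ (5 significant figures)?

Break the section into simple shapes (no overlaps), measuring from the bottom-left corner of the bounding box.
Flange: 22 × 2.2, A = 48.4 cm², y = 16.1 cm, Ī = 19.52133 cm⁴.
Web: 1.6 × 15, A = 24 cm², y = 7.5 cm, Ī = 450 cm⁴.
Hole (subtracted): ⌀1.4, A = 1.53938 cm², y = 16.1 cm, Ī = 0.1885741 cm⁴.
Centroid: ȳ = ΣA·y / ΣA = 13.18724 cm.
Transfer each piece to the horizontal axis through the centroid using Ī + A·d² with d = y − 13.18724:
  flange: d = 2.91276 cm → contributes +430.1553 cm⁴
  web: d = -5.68724 cm → contributes +1226.273 cm⁴
  hole: d = 2.91276 cm → contributes −13.24894 cm⁴
Total I = 1643.179 cm⁴.

I_xx ≈ 1643.2 cm⁴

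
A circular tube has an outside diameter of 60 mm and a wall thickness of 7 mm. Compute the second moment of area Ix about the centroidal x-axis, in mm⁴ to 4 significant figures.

Decompose the section into non-overlapping parts with the origin at the bottom-left of its bounding rectangle.
Outer circle: ⌀60, A = 2827.43 mm², y = 30 mm, Ī = 636 173 mm⁴.
Bore (subtracted): ⌀46, A = 1661.9 mm², y = 30 mm, Ī = 219 787 mm⁴.
By symmetry the centroid is at mid-height, ȳ = 30 mm.
All pieces are centred on the centroidal x-axis, so I = ΣĪ (holes subtracted) = 416 386 mm⁴.

Ix ≈ 4.164 × 10⁵ mm⁴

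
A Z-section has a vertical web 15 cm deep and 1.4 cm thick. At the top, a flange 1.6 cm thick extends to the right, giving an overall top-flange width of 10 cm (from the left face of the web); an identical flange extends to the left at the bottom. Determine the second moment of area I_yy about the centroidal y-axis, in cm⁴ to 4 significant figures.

Split into non-overlapping primitives; take the origin at the lower-left of the bounding box.
Web: 1.4 × 15, A = 21 cm², x = 9.3 cm, Ī = 3.43 cm⁴.
Top flange (beyond web): 8.6 × 1.6, A = 13.76 cm², x = 14.3 cm, Ī = 84.8075 cm⁴.
Bottom flange (beyond web): 8.6 × 1.6, A = 13.76 cm², x = 4.3 cm, Ī = 84.8075 cm⁴.
Centroid: x̄ = ΣA·x / ΣA = 9.3 cm.
Transfer each piece to the centroidal y-axis using Ī + A·d² with d = x − 9.3:
  web: d = 0 cm → contributes +3.43 cm⁴
  top flange (beyond web): d = 5 cm → contributes +428.807 cm⁴
  bottom flange (beyond web): d = -5 cm → contributes +428.807 cm⁴
Total I = 861.045 cm⁴.

I_yy ≈ 861.0 cm⁴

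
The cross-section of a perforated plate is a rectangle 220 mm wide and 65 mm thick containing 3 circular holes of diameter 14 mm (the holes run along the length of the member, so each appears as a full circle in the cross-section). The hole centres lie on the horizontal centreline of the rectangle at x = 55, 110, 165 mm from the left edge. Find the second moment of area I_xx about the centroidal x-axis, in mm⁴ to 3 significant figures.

I_xx ≈ 5.03 × 10⁶ mm⁴

Decompose the section into non-overlapping parts with the origin at the bottom-left of its bounding rectangle.
Plate: 220 × 65, A = 14 300 mm², y = 32.5 mm, Ī = 5 034 792 mm⁴.
Hole 1 (subtracted): ⌀14, A = 153.94 mm², y = 32.5 mm, Ī = 1885.7 mm⁴.
Hole 2 (subtracted): ⌀14, A = 153.94 mm², y = 32.5 mm, Ī = 1885.7 mm⁴.
Hole 3 (subtracted): ⌀14, A = 153.94 mm², y = 32.5 mm, Ī = 1885.7 mm⁴.
By symmetry the centroid is at mid-height, ȳ = 32.5 mm.
All pieces are centred on the centroidal x-axis, so I = ΣĪ (holes subtracted) = 5 029 134 mm⁴.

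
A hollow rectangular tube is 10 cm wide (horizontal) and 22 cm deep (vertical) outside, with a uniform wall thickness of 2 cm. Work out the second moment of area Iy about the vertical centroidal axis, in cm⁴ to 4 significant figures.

Iy ≈ 1509 cm⁴

Decompose the section into non-overlapping parts with the origin at the bottom-left of its bounding rectangle.
Outer rectangle: 10 × 22, A = 220 cm², x = 5 cm, Ī = 1833.33 cm⁴.
Inner void (subtracted): 6 × 18, A = 108 cm², x = 5 cm, Ī = 324 cm⁴.
By symmetry the centroid is at mid-width, x̄ = 5 cm.
All pieces are centred on the vertical centroidal axis, so I = ΣĪ (holes subtracted) = 1509.33 cm⁴.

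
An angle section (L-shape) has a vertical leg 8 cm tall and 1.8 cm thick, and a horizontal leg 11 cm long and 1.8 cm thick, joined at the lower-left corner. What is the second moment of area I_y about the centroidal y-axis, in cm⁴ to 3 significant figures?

Break the section into simple shapes (no overlaps), measuring from the bottom-left corner of the bounding box.
Vertical leg: 1.8 × 8, A = 14.4 cm², x = 0.9 cm, Ī = 3.888 cm⁴.
Horizontal leg (remainder): 9.2 × 1.8, A = 16.56 cm², x = 6.4 cm, Ī = 116.8 cm⁴.
Centroid: x̄ = ΣA·x / ΣA = 3.8419 cm.
Transfer each piece to the centroidal y-axis using Ī + A·d² with d = x − 3.8419:
  vertical leg: d = -2.9419 cm → contributes +128.51 cm⁴
  horizontal leg (remainder): d = 2.5581 cm → contributes +225.17 cm⁴
Total I = 353.69 cm⁴.

I_y ≈ 354 cm⁴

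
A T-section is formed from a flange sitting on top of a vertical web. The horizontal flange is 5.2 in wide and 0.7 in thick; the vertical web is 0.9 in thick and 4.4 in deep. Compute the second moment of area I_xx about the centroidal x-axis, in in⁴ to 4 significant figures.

Treat the section as a set of non-overlapping primitives; coordinates are from the bounding-box lower-left.
Flange: 5.2 × 0.7, A = 3.64 in², y = 4.75 in, Ī = 0.148633 in⁴.
Web: 0.9 × 4.4, A = 3.96 in², y = 2.2 in, Ī = 6.3888 in⁴.
Centroid: ȳ = ΣA·y / ΣA = 3.42132 in.
Transfer each piece to the centroidal x-axis using Ī + A·d² with d = y − 3.42132:
  flange: d = 1.32868 in → contributes +6.5747 in⁴
  web: d = -1.22132 in → contributes +12.2956 in⁴
Total I = 18.8703 in⁴.

I_xx ≈ 18.87 in⁴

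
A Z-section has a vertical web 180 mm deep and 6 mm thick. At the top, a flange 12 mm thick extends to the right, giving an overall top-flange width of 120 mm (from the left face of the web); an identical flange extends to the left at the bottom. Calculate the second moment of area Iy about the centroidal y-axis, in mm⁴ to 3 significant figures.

Iy ≈ 1.28 × 10⁷ mm⁴

Treat the section as a set of non-overlapping primitives; coordinates are from the bounding-box lower-left.
Web: 6 × 180, A = 1 080 mm², x = 117 mm, Ī = 3 240 mm⁴.
Top flange (beyond web): 114 × 12, A = 1 368 mm², x = 177 mm, Ī = 1 481 544 mm⁴.
Bottom flange (beyond web): 114 × 12, A = 1 368 mm², x = 57 mm, Ī = 1 481 544 mm⁴.
Centroid: x̄ = ΣA·x / ΣA = 117 mm.
Transfer each piece to the centroidal y-axis using Ī + A·d² with d = x − 117:
  web: d = 0 mm → contributes +3 240 mm⁴
  top flange (beyond web): d = 60 mm → contributes +6 406 344 mm⁴
  bottom flange (beyond web): d = -60 mm → contributes +6 406 344 mm⁴
Total I = 12 815 928 mm⁴.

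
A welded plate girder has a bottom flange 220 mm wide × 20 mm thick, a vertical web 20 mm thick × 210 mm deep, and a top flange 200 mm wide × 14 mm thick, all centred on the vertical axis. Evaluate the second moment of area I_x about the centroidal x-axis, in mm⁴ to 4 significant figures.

Treat the section as a set of non-overlapping primitives; coordinates are from the bounding-box lower-left.
Bottom plate: 220 × 20, A = 4 400 mm², y = 10 mm, Ī = 146 667 mm⁴.
Web plate: 20 × 210, A = 4 200 mm², y = 125 mm, Ī = 15 435 000 mm⁴.
Top plate: 200 × 14, A = 2 800 mm², y = 237 mm, Ī = 45733.3 mm⁴.
Centroid: ȳ = ΣA·y / ΣA = 108.123 mm.
Transfer each piece to the centroidal x-axis using Ī + A·d² with d = y − 108.123:
  bottom plate: d = -98.1228 mm → contributes +42 510 242 mm⁴
  web plate: d = 16.8772 mm → contributes +16 631 327 mm⁴
  top plate: d = 128.877 mm → contributes +46 551 860 mm⁴
Total I = 105 693 428 mm⁴.

I_x ≈ 1.057 × 10⁸ mm⁴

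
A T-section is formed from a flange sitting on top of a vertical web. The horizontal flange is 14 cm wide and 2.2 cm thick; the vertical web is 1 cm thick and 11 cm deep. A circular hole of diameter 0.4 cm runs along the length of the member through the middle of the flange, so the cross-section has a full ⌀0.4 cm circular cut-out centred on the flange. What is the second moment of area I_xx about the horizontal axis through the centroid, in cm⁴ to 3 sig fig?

Split into non-overlapping primitives; take the origin at the lower-left of the bounding box.
Flange: 14 × 2.2, A = 30.8 cm², y = 12.1 cm, Ī = 12.423 cm⁴.
Web: 1 × 11, A = 11 cm², y = 5.5 cm, Ī = 110.92 cm⁴.
Hole (subtracted): ⌀0.4, A = 0.12566 cm², y = 12.1 cm, Ī = 0.0012566 cm⁴.
Centroid: ȳ = ΣA·y / ΣA = 10.358 cm.
Transfer each piece to the horizontal axis through the centroid using Ī + A·d² with d = y − 10.358:
  flange: d = 1.7421 cm → contributes +105.9 cm⁴
  web: d = -4.8579 cm → contributes +370.51 cm⁴
  hole: d = 1.7421 cm → contributes −0.38263 cm⁴
Total I = 476.02 cm⁴.

I_xx ≈ 476 cm⁴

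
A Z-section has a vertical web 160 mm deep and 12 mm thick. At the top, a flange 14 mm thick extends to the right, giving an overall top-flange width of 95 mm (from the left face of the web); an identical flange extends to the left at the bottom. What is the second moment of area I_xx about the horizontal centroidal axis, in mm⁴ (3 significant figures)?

Split into non-overlapping primitives; take the origin at the lower-left of the bounding box.
Web: 12 × 160, A = 1 920 mm², y = 80 mm, Ī = 4 096 000 mm⁴.
Top flange (beyond web): 83 × 14, A = 1 162 mm², y = 153 mm, Ī = 18 979 mm⁴.
Bottom flange (beyond web): 83 × 14, A = 1 162 mm², y = 7 mm, Ī = 18 979 mm⁴.
Centroid: ȳ = ΣA·y / ΣA = 80 mm.
Transfer each piece to the horizontal centroidal axis using Ī + A·d² with d = y − 80:
  web: d = 0 mm → contributes +4 096 000 mm⁴
  top flange (beyond web): d = 73 mm → contributes +6 211 277 mm⁴
  bottom flange (beyond web): d = -73 mm → contributes +6 211 277 mm⁴
Total I = 16 518 555 mm⁴.

I_xx ≈ 1.65 × 10⁷ mm⁴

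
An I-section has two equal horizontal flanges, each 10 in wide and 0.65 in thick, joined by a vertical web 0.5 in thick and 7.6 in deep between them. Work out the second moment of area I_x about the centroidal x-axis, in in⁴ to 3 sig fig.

Decompose the section into non-overlapping parts with the origin at the bottom-left of its bounding rectangle.
Bottom flange: 10 × 0.65, A = 6.5 in², y = 0.325 in, Ī = 0.22885 in⁴.
Web: 0.5 × 7.6, A = 3.8 in², y = 4.45 in, Ī = 18.291 in⁴.
Top flange: 10 × 0.65, A = 6.5 in², y = 8.575 in, Ī = 0.22885 in⁴.
By symmetry the centroid is at mid-height, ȳ = 4.45 in.
Transfer each piece to the centroidal x-axis using Ī + A·d² with d = y − 4.45:
  bottom flange: d = -4.125 in → contributes +110.83 in⁴
  web: d = 0 in → contributes +18.291 in⁴
  top flange: d = 4.125 in → contributes +110.83 in⁴
Total I = 239.95 in⁴.

I_x ≈ 240 in⁴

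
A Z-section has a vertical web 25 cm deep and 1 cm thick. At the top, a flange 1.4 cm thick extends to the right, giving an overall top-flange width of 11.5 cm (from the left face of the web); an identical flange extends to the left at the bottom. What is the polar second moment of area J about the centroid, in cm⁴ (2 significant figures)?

Break the section into simple shapes (no overlaps), measuring from the bottom-left corner of the bounding box.
Web: 1 × 25, A = 25 cm², y = 12.5 cm, Ī = 1 302 cm⁴.
Top flange (beyond web): 10.5 × 1.4, A = 14.7 cm², y = 24.3 cm, Ī = 2.401 cm⁴.
Bottom flange (beyond web): 10.5 × 1.4, A = 14.7 cm², y = 0.7 cm, Ī = 2.401 cm⁴.
Centroid: ȳ = ΣA·y / ΣA = 12.5 cm.
Transfer each piece to the centroidal x-axis using Ī + A·d² with d = y − 12.5:
  web: d = 0 cm → contributes +1 302 cm⁴
  top flange (beyond web): d = 11.8 cm → contributes +2 049 cm⁴
  bottom flange (beyond web): d = -11.8 cm → contributes +2 049 cm⁴
Total I = 5 401 cm⁴.
For the y-axis: x̄ = 11 cm.
Repeating about the centroidal y-axis gives I_y = 1 244 cm⁴.
Polar second moment: J = I_x + I_y = 6 645 cm⁴.

J ≈ 6600 cm⁴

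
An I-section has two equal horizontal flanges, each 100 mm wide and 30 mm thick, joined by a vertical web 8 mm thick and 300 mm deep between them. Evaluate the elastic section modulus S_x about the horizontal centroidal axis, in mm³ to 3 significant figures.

S_x ≈ 1.01 × 10⁶ mm³

Decompose the section into non-overlapping parts with the origin at the bottom-left of its bounding rectangle.
Bottom flange: 100 × 30, A = 3 000 mm², y = 15 mm, Ī = 225 000 mm⁴.
Web: 8 × 300, A = 2 400 mm², y = 180 mm, Ī = 18 000 000 mm⁴.
Top flange: 100 × 30, A = 3 000 mm², y = 345 mm, Ī = 225 000 mm⁴.
By symmetry the centroid is at mid-height, ȳ = 180 mm.
Transfer each piece to the horizontal centroidal axis using Ī + A·d² with d = y − 180:
  bottom flange: d = -165 mm → contributes +81 900 000 mm⁴
  web: d = 0 mm → contributes +18 000 000 mm⁴
  top flange: d = 165 mm → contributes +81 900 000 mm⁴
Total I = 181 800 000 mm⁴.
Extreme fibre distance c = 180 mm; S = I/c = 1 010 000 mm³.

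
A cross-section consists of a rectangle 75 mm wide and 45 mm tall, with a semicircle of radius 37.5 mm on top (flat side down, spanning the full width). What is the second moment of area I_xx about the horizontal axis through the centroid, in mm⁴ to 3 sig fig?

Split into non-overlapping primitives; take the origin at the lower-left of the bounding box.
Rectangular body: 75 × 45, A = 3 375 mm², y = 22.5 mm, Ī = 569 531 mm⁴.
Semicircular cap: semicircle r = 37.5, A = 2208.9 mm², y = 60.915 mm, Ī = 217 049 mm⁴.
Centroid: ȳ = ΣA·y / ΣA = 37.697 mm.
Transfer each piece to the horizontal axis through the centroid using Ī + A·d² with d = y − 37.697:
  rectangular body: d = -15.197 mm → contributes +1 348 951 mm⁴
  semicircular cap: d = 23.219 mm → contributes +1 407 914 mm⁴
Total I = 2 756 864 mm⁴.

I_xx ≈ 2.76 × 10⁶ mm⁴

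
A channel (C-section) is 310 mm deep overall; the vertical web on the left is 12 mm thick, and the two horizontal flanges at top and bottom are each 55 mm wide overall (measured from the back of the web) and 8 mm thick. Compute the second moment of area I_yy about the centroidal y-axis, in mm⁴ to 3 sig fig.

I_yy ≈ 5.90 × 10⁵ mm⁴

Break the section into simple shapes (no overlaps), measuring from the bottom-left corner of the bounding box.
Web: 12 × 310, A = 3 720 mm², x = 6 mm, Ī = 44 640 mm⁴.
Top flange (beyond web): 43 × 8, A = 344 mm², x = 33.5 mm, Ī = 53 005 mm⁴.
Bottom flange (beyond web): 43 × 8, A = 344 mm², x = 33.5 mm, Ī = 53 005 mm⁴.
Centroid: x̄ = ΣA·x / ΣA = 10.292 mm.
Transfer each piece to the centroidal y-axis using Ī + A·d² with d = x − 10.292:
  web: d = -4.2922 mm → contributes +113 173 mm⁴
  top flange (beyond web): d = 23.208 mm → contributes +238 284 mm⁴
  bottom flange (beyond web): d = 23.208 mm → contributes +238 284 mm⁴
Total I = 589 741 mm⁴.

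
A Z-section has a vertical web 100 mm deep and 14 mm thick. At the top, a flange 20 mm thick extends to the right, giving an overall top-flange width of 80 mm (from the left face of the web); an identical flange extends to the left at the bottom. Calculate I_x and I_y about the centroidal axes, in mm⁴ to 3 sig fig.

I_x ≈ 5.48 × 10⁶ mm⁴, I_y ≈ 5.21 × 10⁶ mm⁴

Decompose the section into non-overlapping parts with the origin at the bottom-left of its bounding rectangle.
Web: 14 × 100, A = 1 400 mm², y = 50 mm, Ī = 1 166 667 mm⁴.
Top flange (beyond web): 66 × 20, A = 1 320 mm², y = 90 mm, Ī = 44 000 mm⁴.
Bottom flange (beyond web): 66 × 20, A = 1 320 mm², y = 10 mm, Ī = 44 000 mm⁴.
Centroid: ȳ = ΣA·y / ΣA = 50 mm.
Transfer each piece to the centroidal x-axis using Ī + A·d² with d = y − 50:
  web: d = 0 mm → contributes +1 166 667 mm⁴
  top flange (beyond web): d = 40 mm → contributes +2 156 000 mm⁴
  bottom flange (beyond web): d = -40 mm → contributes +2 156 000 mm⁴
Total I = 5 478 667 mm⁴.
For the y-axis: x̄ = 73 mm.
Repeating about the centroidal y-axis gives I_y = 5 205 187 mm⁴.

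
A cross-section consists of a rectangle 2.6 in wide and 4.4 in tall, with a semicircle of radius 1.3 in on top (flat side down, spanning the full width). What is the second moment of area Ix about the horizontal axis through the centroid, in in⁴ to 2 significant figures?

Break the section into simple shapes (no overlaps), measuring from the bottom-left corner of the bounding box.
Rectangular body: 2.6 × 4.4, A = 11.44 in², y = 2.2 in, Ī = 18.46 in⁴.
Semicircular cap: semicircle r = 1.3, A = 2.655 in², y = 4.952 in, Ī = 0.3135 in⁴.
Centroid: ȳ = ΣA·y / ΣA = 2.718 in.
Transfer each piece to the horizontal axis through the centroid using Ī + A·d² with d = y − 2.718:
  rectangular body: d = -0.5183 in → contributes +21.53 in⁴
  semicircular cap: d = 2.233 in → contributes +13.56 in⁴
Total I = 35.09 in⁴.

Ix ≈ 35 in⁴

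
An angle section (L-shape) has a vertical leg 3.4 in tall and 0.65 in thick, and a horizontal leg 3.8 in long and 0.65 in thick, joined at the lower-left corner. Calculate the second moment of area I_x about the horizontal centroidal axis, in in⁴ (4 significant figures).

Decompose the section into non-overlapping parts with the origin at the bottom-left of its bounding rectangle.
Vertical leg: 0.65 × 3.4, A = 2.21 in², y = 1.7 in, Ī = 2.12897 in⁴.
Horizontal leg (remainder): 3.15 × 0.65, A = 2.0475 in², y = 0.325 in, Ī = 0.0720891 in⁴.
Centroid: ȳ = ΣA·y / ΣA = 1.03874 in.
Transfer each piece to the horizontal centroidal axis using Ī + A·d² with d = y − 1.03874:
  vertical leg: d = 0.66126 in → contributes +3.09532 in⁴
  horizontal leg (remainder): d = -0.71374 in → contributes +1.11514 in⁴
Total I = 4.21046 in⁴.

I_x ≈ 4.210 in⁴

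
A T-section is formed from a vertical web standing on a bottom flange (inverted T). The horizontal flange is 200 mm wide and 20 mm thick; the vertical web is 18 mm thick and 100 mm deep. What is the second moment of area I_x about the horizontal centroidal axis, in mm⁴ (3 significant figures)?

I_x ≈ 6.10 × 10⁶ mm⁴

Decompose the section into non-overlapping parts with the origin at the bottom-left of its bounding rectangle.
Flange: 200 × 20, A = 4 000 mm², y = 10 mm, Ī = 133 333 mm⁴.
Web: 18 × 100, A = 1 800 mm², y = 70 mm, Ī = 1 500 000 mm⁴.
Centroid: ȳ = ΣA·y / ΣA = 28.621 mm.
Transfer each piece to the horizontal centroidal axis using Ī + A·d² with d = y − 28.621:
  flange: d = -18.621 mm → contributes +1 520 254 mm⁴
  web: d = 41.379 mm → contributes +4 582 045 mm⁴
Total I = 6 102 299 mm⁴.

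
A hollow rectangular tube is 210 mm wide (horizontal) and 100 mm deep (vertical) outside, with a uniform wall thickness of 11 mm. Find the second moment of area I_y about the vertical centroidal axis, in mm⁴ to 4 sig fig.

Treat the section as a set of non-overlapping primitives; coordinates are from the bounding-box lower-left.
Outer rectangle: 210 × 100, A = 21 000 mm², x = 105 mm, Ī = 77 175 000 mm⁴.
Inner void (subtracted): 188 × 78, A = 14 664 mm², x = 105 mm, Ī = 43 190 368 mm⁴.
By symmetry the centroid is at mid-width, x̄ = 105 mm.
All pieces are centred on the vertical centroidal axis, so I = ΣĪ (holes subtracted) = 33 984 632 mm⁴.

I_y ≈ 3.398 × 10⁷ mm⁴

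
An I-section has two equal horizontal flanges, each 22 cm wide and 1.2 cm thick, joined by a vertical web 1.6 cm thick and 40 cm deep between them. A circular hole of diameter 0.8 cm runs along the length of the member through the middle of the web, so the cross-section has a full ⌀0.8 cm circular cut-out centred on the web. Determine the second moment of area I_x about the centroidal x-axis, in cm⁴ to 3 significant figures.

I_x ≈ 3.09 × 10⁴ cm⁴

Split into non-overlapping primitives; take the origin at the lower-left of the bounding box.
Bottom flange: 22 × 1.2, A = 26.4 cm², y = 0.6 cm, Ī = 3.168 cm⁴.
Web: 1.6 × 40, A = 64 cm², y = 21.2 cm, Ī = 8533.3 cm⁴.
Top flange: 22 × 1.2, A = 26.4 cm², y = 41.8 cm, Ī = 3.168 cm⁴.
Hole (subtracted): ⌀0.8, A = 0.50265 cm², y = 21.2 cm, Ī = 0.020106 cm⁴.
By symmetry the centroid is at mid-height, ȳ = 21.2 cm.
Transfer each piece to the centroidal x-axis using Ī + A·d² with d = y − 21.2:
  bottom flange: d = -20.6 cm → contributes +11 206 cm⁴
  web: d = 0 cm → contributes +8533.3 cm⁴
  top flange: d = 20.6 cm → contributes +11 206 cm⁴
  hole: d = 0 cm → contributes −0.020106 cm⁴
Total I = 30 946 cm⁴.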